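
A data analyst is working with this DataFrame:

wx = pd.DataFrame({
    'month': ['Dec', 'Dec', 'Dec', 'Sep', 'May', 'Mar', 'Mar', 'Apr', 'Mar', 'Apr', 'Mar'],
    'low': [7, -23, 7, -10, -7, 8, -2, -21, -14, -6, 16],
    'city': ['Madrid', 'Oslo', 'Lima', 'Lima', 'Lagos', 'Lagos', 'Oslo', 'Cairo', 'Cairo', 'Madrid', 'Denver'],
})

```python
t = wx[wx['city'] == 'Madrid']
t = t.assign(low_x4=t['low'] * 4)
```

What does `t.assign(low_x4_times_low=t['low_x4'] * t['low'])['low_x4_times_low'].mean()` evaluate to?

170.0

filter rows where city == 'Madrid':
  month  low    city
0   Dec    7  Madrid
9   Apr   -6  Madrid
add column low_x4 = t['low'] * 4:
  month  low    city  low_x4
0   Dec    7  Madrid      28
9   Apr   -6  Madrid     -24
add column low_x4_times_low = t['low_x4'] * t['low']:
  month  low    city  low_x4  low_x4_times_low
0   Dec    7  Madrid      28               196
9   Apr   -6  Madrid     -24               144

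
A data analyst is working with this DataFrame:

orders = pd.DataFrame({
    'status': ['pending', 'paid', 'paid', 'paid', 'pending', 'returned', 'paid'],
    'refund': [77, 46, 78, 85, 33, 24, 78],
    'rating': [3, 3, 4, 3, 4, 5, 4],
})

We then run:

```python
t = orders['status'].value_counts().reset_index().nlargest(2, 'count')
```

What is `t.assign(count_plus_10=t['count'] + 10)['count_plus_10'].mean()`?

13.0

value_counts of status:
status
paid        4
pending     2
returned    1
Name: count, dtype: int64
reset_index():
     status  count
0      paid      4
1   pending      2
2  returned      1
take 2 rows with largest count:
    status  count
0     paid      4
1  pending      2
add column count_plus_10 = t['count'] + 10:
    status  count  count_plus_10
0     paid      4             14
1  pending      2             12
Taking the mean of column 'count_plus_10' gives 13.0.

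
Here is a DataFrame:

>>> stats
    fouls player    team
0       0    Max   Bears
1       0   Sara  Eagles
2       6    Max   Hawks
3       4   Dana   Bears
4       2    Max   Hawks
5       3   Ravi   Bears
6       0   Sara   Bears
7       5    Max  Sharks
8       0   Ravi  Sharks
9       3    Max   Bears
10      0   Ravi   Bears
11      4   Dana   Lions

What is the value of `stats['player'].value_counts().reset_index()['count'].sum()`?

value_counts of player:
player
Max     5
Ravi    3
Sara    2
Dana    2
Name: count, dtype: int64
reset_index():
  player  count
0    Max      5
1   Ravi      3
2   Sara      2
3   Dana      2
sum of column 'count' → 12

12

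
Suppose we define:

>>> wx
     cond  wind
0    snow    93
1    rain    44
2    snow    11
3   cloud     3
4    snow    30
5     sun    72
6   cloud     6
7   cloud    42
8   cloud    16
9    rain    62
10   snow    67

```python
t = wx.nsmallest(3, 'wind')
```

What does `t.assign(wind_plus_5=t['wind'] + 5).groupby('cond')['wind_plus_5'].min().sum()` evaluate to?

24

take 3 rows with smallest wind:
    cond  wind
3  cloud     3
6  cloud     6
2   snow    11
add column wind_plus_5 = t['wind'] + 5:
    cond  wind  wind_plus_5
3  cloud     3            8
6  cloud     6           11
2   snow    11           16
group by cond, min of wind_plus_5:
cond
cloud     8
snow     16
Name: wind_plus_5, dtype: int64
Reading off the sum of the resulting series, we get 24.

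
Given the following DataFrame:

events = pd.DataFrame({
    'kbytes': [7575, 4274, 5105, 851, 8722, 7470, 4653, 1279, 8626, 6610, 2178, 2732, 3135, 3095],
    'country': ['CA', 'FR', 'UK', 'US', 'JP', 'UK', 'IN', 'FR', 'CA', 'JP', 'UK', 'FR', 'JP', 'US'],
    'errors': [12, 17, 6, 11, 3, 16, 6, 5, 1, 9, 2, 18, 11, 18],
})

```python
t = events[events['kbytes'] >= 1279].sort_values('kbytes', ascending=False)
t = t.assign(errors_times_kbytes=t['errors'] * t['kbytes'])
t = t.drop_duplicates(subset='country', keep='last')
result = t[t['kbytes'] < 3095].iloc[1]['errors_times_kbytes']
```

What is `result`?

filter rows where kbytes >= 1279:
    kbytes country  errors
0     7575      CA      12
1     4274      FR      17
2     5105      UK       6
4     8722      JP       3
5     7470      UK      16
6     4653      IN       6
7     1279      FR       5
8     8626      CA       1
9     6610      JP       9
10    2178      UK       2
11    2732      FR      18
12    3135      JP      11
13    3095      US      18
sort by kbytes descending:
    kbytes country  errors
4     8722      JP       3
8     8626      CA       1
0     7575      CA      12
5     7470      UK      16
9     6610      JP       9
2     5105      UK       6
6     4653      IN       6
1     4274      FR      17
12    3135      JP      11
13    3095      US      18
11    2732      FR      18
10    2178      UK       2
7     1279      FR       5
add column errors_times_kbytes = t['errors'] * t['kbytes']:
    kbytes country  errors  errors_times_kbytes
4     8722      JP       3                26166
8     8626      CA       1                 8626
0     7575      CA      12                90900
5     7470      UK      16               119520
9     6610      JP       9                59490
2     5105      UK       6                30630
6     4653      IN       6                27918
1     4274      FR      17                72658
12    3135      JP      11                34485
13    3095      US      18                55710
11    2732      FR      18                49176
10    2178      UK       2                 4356
7     1279      FR       5                 6395
drop duplicate country (keep=last):
    kbytes country  errors  errors_times_kbytes
0     7575      CA      12                90900
6     4653      IN       6                27918
12    3135      JP      11                34485
13    3095      US      18                55710
10    2178      UK       2                 4356
7     1279      FR       5                 6395
filter rows where kbytes < 3095:
    kbytes country  errors  errors_times_kbytes
10    2178      UK       2                 4356
7     1279      FR       5                 6395
value at position 1, column 'errors_times_kbytes' → 6395

6395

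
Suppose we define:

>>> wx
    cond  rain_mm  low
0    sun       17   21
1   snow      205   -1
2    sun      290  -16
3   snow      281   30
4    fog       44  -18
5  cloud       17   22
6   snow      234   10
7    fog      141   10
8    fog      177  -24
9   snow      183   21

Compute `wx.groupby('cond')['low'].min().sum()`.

group by cond, min of low:
cond
cloud    22
fog     -24
snow     -1
sun     -16
Name: low, dtype: int64
So sum() = -19.

-19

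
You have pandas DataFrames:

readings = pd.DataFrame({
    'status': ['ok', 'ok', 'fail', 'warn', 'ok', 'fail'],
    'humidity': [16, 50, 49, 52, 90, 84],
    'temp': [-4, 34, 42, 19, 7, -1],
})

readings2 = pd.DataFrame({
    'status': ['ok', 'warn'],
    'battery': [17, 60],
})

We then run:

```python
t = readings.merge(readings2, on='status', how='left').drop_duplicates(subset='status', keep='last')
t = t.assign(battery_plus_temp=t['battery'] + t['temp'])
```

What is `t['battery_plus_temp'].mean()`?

51.5

merge on 'status' (how='left') → 6 rows:
  status  humidity  temp  battery
0     ok        16    -4     17.0
1     ok        50    34     17.0
2   fail        49    42      NaN
3   warn        52    19     60.0
4     ok        90     7     17.0
5   fail        84    -1      NaN
drop duplicate status (keep=last):
  status  humidity  temp  battery
3   warn        52    19     60.0
4     ok        90     7     17.0
5   fail        84    -1      NaN
add column battery_plus_temp = t['battery'] + t['temp']:
  status  humidity  temp  battery  battery_plus_temp
3   warn        52    19     60.0               79.0
4     ok        90     7     17.0               24.0
5   fail        84    -1      NaN                NaN
Reading off the mean of column 'battery_plus_temp', we get 51.5.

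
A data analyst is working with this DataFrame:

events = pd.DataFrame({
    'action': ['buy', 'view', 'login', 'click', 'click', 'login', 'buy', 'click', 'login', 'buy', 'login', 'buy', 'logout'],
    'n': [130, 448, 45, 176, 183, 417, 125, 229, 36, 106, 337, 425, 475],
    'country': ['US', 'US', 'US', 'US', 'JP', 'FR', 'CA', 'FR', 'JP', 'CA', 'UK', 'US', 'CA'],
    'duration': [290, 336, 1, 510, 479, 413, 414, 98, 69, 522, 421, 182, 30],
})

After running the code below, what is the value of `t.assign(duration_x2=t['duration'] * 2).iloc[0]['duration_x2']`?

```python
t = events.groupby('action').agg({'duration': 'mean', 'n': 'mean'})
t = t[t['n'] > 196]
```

704.0

group by action: mean(duration), mean(n):
          duration       n
action                    
buy     352.000000  196.50
click   362.333333  196.00
login   226.000000  208.75
logout   30.000000  475.00
view    336.000000  448.00
filter rows where n > 196:
        duration       n
action                  
buy        352.0  196.50
login      226.0  208.75
logout      30.0  475.00
view       336.0  448.00
add column duration_x2 = t['duration'] * 2:
        duration       n  duration_x2
action                               
buy        352.0  196.50        704.0
login      226.0  208.75        452.0
logout      30.0  475.00         60.0
view       336.0  448.00        672.0
So iloc[0]['duration_x2'] = 704.0.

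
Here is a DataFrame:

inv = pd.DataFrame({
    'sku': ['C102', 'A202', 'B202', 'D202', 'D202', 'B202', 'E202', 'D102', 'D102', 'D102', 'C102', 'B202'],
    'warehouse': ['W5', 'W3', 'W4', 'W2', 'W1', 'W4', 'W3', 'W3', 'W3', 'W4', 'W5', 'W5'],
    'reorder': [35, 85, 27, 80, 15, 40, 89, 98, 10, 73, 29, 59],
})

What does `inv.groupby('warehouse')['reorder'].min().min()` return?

group by warehouse, min of reorder:
warehouse
W1    15
W2    80
W3    10
W4    27
W5    29
Name: reorder, dtype: int64
Then the min of the resulting series: 10

10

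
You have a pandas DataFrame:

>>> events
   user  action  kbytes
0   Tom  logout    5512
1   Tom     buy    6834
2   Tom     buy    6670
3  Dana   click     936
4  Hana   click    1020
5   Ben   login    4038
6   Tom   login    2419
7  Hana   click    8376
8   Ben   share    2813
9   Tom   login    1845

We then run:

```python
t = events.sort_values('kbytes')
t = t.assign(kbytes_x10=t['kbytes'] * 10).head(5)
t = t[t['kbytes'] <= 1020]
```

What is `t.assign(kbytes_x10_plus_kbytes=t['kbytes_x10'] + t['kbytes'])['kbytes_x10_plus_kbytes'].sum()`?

sort by kbytes:
   user  action  kbytes
3  Dana   click     936
4  Hana   click    1020
9   Tom   login    1845
6   Tom   login    2419
8   Ben   share    2813
5   Ben   login    4038
0   Tom  logout    5512
2   Tom     buy    6670
1   Tom     buy    6834
7  Hana   click    8376
add column kbytes_x10 = t['kbytes'] * 10:
   user  action  kbytes  kbytes_x10
3  Dana   click     936        9360
4  Hana   click    1020       10200
9   Tom   login    1845       18450
6   Tom   login    2419       24190
8   Ben   share    2813       28130
5   Ben   login    4038       40380
0   Tom  logout    5512       55120
2   Tom     buy    6670       66700
1   Tom     buy    6834       68340
7  Hana   click    8376       83760
take first 5 rows:
   user action  kbytes  kbytes_x10
3  Dana  click     936        9360
4  Hana  click    1020       10200
9   Tom  login    1845       18450
6   Tom  login    2419       24190
8   Ben  share    2813       28130
filter rows where kbytes <= 1020:
   user action  kbytes  kbytes_x10
3  Dana  click     936        9360
4  Hana  click    1020       10200
add column kbytes_x10_plus_kbytes = t['kbytes_x10'] + t['kbytes']:
   user action  kbytes  kbytes_x10  kbytes_x10_plus_kbytes
3  Dana  click     936        9360                   10296
4  Hana  click    1020       10200                   11220
So sum() = 21516.

21516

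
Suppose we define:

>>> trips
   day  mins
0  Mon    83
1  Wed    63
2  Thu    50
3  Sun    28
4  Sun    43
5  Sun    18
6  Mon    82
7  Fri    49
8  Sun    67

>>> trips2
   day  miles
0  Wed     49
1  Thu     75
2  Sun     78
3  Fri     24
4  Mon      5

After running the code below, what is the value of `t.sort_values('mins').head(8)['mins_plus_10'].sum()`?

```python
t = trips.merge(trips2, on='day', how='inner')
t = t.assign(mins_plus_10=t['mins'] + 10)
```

merge on 'day' (how='inner') → 9 rows:
   day  mins  miles
0  Mon    83      5
1  Wed    63     49
2  Thu    50     75
3  Sun    28     78
4  Sun    43     78
5  Sun    18     78
6  Mon    82      5
7  Fri    49     24
8  Sun    67     78
add column mins_plus_10 = t['mins'] + 10:
   day  mins  miles  mins_plus_10
0  Mon    83      5            93
1  Wed    63     49            73
2  Thu    50     75            60
3  Sun    28     78            38
4  Sun    43     78            53
5  Sun    18     78            28
6  Mon    82      5            92
7  Fri    49     24            59
8  Sun    67     78            77
sort by mins:
   day  mins  miles  mins_plus_10
5  Sun    18     78            28
3  Sun    28     78            38
4  Sun    43     78            53
7  Fri    49     24            59
2  Thu    50     75            60
1  Wed    63     49            73
8  Sun    67     78            77
6  Mon    82      5            92
0  Mon    83      5            93
take first 8 rows:
   day  mins  miles  mins_plus_10
5  Sun    18     78            28
3  Sun    28     78            38
4  Sun    43     78            53
7  Fri    49     24            59
2  Thu    50     75            60
1  Wed    63     49            73
8  Sun    67     78            77
6  Mon    82      5            92

480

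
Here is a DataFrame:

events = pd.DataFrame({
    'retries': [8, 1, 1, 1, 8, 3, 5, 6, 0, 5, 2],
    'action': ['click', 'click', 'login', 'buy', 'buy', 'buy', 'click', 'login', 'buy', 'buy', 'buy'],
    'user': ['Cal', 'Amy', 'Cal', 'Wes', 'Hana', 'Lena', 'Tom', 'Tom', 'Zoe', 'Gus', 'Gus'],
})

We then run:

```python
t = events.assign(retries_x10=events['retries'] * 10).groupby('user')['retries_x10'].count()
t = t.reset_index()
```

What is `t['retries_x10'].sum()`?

11

add column retries_x10 = events['retries'] * 10:
    retries action  user  retries_x10
0         8  click   Cal           80
1         1  click   Amy           10
2         1  login   Cal           10
3         1    buy   Wes           10
4         8    buy  Hana           80
5         3    buy  Lena           30
6         5  click   Tom           50
7         6  login   Tom           60
8         0    buy   Zoe            0
9         5    buy   Gus           50
10        2    buy   Gus           20
group by user, count of retries_x10:
user
Amy     1
Cal     2
Gus     2
Hana    1
Lena    1
Tom     2
Wes     1
Zoe     1
Name: retries_x10, dtype: int64
reset_index():
   user  retries_x10
0   Amy            1
1   Cal            2
2   Gus            2
3  Hana            1
4  Lena            1
5   Tom            2
6   Wes            1
7   Zoe            1
sum of column 'retries_x10' → 11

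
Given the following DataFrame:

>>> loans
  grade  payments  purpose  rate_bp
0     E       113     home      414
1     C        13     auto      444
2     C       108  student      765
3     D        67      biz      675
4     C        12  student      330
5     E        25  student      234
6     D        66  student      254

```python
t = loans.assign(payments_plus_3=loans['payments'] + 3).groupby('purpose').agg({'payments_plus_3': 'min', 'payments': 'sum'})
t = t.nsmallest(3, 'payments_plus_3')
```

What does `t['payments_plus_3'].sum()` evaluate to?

101

add column payments_plus_3 = loans['payments'] + 3:
  grade  payments  purpose  rate_bp  payments_plus_3
0     E       113     home      414              116
1     C        13     auto      444               16
2     C       108  student      765              111
3     D        67      biz      675               70
4     C        12  student      330               15
5     E        25  student      234               28
6     D        66  student      254               69
group by purpose: min(payments_plus_3), sum(payments):
         payments_plus_3  payments
purpose                           
auto                  16        13
biz                   70        67
home                 116       113
student               15       211
take 3 rows with smallest payments_plus_3:
         payments_plus_3  payments
purpose                           
student               15       211
auto                  16        13
biz                   70        67
Reading off the sum of column 'payments_plus_3', we get 101.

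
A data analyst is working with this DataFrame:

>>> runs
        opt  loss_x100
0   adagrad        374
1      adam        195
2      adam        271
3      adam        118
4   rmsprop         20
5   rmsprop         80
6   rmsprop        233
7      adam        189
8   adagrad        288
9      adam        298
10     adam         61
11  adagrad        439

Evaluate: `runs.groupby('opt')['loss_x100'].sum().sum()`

group by opt, sum of loss_x100:
opt
adagrad    1101
adam       1132
rmsprop     333
Name: loss_x100, dtype: int64
Finally, sum of the resulting series = 2566.

2566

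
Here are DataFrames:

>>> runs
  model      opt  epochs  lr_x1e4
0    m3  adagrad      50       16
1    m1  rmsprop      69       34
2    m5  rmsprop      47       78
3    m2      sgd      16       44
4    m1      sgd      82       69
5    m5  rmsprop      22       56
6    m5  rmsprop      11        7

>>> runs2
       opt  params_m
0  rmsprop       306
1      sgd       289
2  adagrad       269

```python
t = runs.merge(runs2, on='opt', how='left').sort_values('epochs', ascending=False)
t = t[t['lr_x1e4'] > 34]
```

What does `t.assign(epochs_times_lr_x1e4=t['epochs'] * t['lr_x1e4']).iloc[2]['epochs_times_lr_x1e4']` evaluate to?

1232

merge on 'opt' (how='left') → 7 rows:
  model      opt  epochs  lr_x1e4  params_m
0    m3  adagrad      50       16       269
1    m1  rmsprop      69       34       306
2    m5  rmsprop      47       78       306
3    m2      sgd      16       44       289
4    m1      sgd      82       69       289
5    m5  rmsprop      22       56       306
6    m5  rmsprop      11        7       306
sort by epochs descending:
  model      opt  epochs  lr_x1e4  params_m
4    m1      sgd      82       69       289
1    m1  rmsprop      69       34       306
0    m3  adagrad      50       16       269
2    m5  rmsprop      47       78       306
5    m5  rmsprop      22       56       306
3    m2      sgd      16       44       289
6    m5  rmsprop      11        7       306
filter rows where lr_x1e4 > 34:
  model      opt  epochs  lr_x1e4  params_m
4    m1      sgd      82       69       289
2    m5  rmsprop      47       78       306
5    m5  rmsprop      22       56       306
3    m2      sgd      16       44       289
add column epochs_times_lr_x1e4 = t['epochs'] * t['lr_x1e4']:
  model      opt  epochs  lr_x1e4  params_m  epochs_times_lr_x1e4
4    m1      sgd      82       69       289                  5658
2    m5  rmsprop      47       78       306                  3666
5    m5  rmsprop      22       56       306                  1232
3    m2      sgd      16       44       289                   704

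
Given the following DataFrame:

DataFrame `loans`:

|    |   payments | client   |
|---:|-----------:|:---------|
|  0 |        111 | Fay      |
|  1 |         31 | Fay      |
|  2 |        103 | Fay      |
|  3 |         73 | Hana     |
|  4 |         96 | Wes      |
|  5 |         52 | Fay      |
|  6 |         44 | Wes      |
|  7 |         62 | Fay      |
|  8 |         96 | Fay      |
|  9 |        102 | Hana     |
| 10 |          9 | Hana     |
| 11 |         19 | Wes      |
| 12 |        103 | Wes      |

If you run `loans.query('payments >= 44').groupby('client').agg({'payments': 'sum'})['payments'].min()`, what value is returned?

filter rows where payments >= 44:
    payments client
0        111    Fay
2        103    Fay
3         73   Hana
4         96    Wes
5         52    Fay
6         44    Wes
7         62    Fay
8         96    Fay
9        102   Hana
12       103    Wes
group by client, sum of payments:
        payments
client          
Fay          424
Hana         175
Wes          243
Hence 175.

175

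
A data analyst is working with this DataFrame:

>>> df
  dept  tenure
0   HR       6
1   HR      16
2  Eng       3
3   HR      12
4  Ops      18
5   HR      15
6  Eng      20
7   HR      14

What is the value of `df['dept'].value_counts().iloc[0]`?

value_counts of dept:
dept
HR     5
Eng    2
Ops    1
Name: count, dtype: int64

5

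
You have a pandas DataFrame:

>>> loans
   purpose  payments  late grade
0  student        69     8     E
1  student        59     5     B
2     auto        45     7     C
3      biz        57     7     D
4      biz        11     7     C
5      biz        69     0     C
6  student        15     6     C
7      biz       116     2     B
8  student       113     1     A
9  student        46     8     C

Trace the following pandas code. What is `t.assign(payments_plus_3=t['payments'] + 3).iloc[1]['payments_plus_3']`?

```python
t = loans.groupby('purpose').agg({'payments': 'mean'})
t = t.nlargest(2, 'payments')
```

63.4

group by purpose, mean of payments:
         payments
purpose          
auto        45.00
biz         63.25
student     60.40
take 2 rows with largest payments:
         payments
purpose          
biz         63.25
student     60.40
add column payments_plus_3 = t['payments'] + 3:
         payments  payments_plus_3
purpose                           
biz         63.25            66.25
student     60.40            63.40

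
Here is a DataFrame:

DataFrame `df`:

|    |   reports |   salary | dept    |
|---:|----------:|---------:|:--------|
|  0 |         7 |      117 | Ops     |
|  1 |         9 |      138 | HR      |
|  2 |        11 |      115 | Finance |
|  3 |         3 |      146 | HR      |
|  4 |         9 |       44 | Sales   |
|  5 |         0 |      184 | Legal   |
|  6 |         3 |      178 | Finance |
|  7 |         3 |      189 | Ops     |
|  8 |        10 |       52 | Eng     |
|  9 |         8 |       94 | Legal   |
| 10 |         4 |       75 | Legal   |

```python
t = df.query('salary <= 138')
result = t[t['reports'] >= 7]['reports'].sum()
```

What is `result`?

filter rows where salary <= 138:
    reports  salary     dept
0         7     117      Ops
1         9     138       HR
2        11     115  Finance
4         9      44    Sales
8        10      52      Eng
9         8      94    Legal
10        4      75    Legal
filter rows where reports >= 7:
   reports  salary     dept
0        7     117      Ops
1        9     138       HR
2       11     115  Finance
4        9      44    Sales
8       10      52      Eng
9        8      94    Legal

54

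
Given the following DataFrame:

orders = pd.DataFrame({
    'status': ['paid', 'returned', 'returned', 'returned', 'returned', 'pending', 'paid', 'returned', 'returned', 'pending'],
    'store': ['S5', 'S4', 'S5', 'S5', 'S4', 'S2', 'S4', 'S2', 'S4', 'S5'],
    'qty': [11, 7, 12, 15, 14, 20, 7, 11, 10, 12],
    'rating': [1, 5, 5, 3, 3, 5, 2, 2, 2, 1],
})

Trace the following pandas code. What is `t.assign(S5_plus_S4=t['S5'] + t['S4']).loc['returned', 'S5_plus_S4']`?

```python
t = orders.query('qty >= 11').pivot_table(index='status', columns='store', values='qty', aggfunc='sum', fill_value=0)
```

41

filter rows where qty >= 11:
     status store  qty  rating
0      paid    S5   11       1
2  returned    S5   12       5
3  returned    S5   15       3
4  returned    S4   14       3
5   pending    S2   20       5
7  returned    S2   11       2
9   pending    S5   12       1
pivot: rows=status, cols=store, sum(qty):
store     S2  S4  S5
status              
paid       0   0  11
pending   20   0  12
returned  11  14  27
add column S5_plus_S4 = t['S5'] + t['S4']:
store     S2  S4  S5  S5_plus_S4
status                          
paid       0   0  11          11
pending   20   0  12          12
returned  11  14  27          41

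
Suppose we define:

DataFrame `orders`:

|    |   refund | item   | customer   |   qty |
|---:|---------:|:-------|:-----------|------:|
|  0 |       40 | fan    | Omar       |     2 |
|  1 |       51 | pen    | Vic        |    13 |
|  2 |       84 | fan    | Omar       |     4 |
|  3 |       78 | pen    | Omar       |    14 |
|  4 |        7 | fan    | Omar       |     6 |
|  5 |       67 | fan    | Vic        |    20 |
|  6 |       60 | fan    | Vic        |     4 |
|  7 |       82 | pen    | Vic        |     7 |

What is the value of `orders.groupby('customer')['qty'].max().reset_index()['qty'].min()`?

14

group by customer, max of qty:
customer
Omar    14
Vic     20
Name: qty, dtype: int64
reset_index():
  customer  qty
0     Omar   14
1      Vic   20
Finally, min of column 'qty' = 14.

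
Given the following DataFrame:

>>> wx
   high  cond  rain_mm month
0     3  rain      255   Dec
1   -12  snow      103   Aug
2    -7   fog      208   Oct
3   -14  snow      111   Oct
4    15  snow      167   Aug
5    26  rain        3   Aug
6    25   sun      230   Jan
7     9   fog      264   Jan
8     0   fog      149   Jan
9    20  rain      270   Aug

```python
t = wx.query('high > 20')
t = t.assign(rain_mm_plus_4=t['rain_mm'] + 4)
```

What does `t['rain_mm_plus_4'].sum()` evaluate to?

241

filter rows where high > 20:
   high  cond  rain_mm month
5    26  rain        3   Aug
6    25   sun      230   Jan
add column rain_mm_plus_4 = t['rain_mm'] + 4:
   high  cond  rain_mm month  rain_mm_plus_4
5    26  rain        3   Aug               7
6    25   sun      230   Jan             234
sum of column 'rain_mm_plus_4' → 241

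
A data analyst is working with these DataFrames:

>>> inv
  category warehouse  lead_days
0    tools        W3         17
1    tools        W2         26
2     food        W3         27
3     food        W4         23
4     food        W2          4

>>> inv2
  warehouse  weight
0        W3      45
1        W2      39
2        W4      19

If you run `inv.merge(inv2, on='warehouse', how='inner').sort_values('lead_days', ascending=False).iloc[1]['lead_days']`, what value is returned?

26

merge on 'warehouse' (how='inner') → 5 rows:
  category warehouse  lead_days  weight
0    tools        W3         17      45
1    tools        W2         26      39
2     food        W3         27      45
3     food        W4         23      19
4     food        W2          4      39
sort by lead_days descending:
  category warehouse  lead_days  weight
2     food        W3         27      45
1    tools        W2         26      39
3     food        W4         23      19
0    tools        W3         17      45
4     food        W2          4      39
Reading off the value at position 1, column 'lead_days', we get 26.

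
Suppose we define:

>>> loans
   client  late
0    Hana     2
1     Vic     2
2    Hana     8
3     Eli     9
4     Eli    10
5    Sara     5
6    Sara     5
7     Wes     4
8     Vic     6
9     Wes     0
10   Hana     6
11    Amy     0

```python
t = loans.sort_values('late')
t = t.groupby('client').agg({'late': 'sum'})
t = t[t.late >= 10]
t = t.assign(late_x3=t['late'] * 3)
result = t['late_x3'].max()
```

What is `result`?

sort by late:
   client  late
9     Wes     0
11    Amy     0
0    Hana     2
1     Vic     2
7     Wes     4
5    Sara     5
6    Sara     5
8     Vic     6
10   Hana     6
2    Hana     8
3     Eli     9
4     Eli    10
group by client, sum of late:
        late
client      
Amy        0
Eli       19
Hana      16
Sara      10
Vic        8
Wes        4
filter rows where late >= 10:
        late
client      
Eli       19
Hana      16
Sara      10
add column late_x3 = t['late'] * 3:
        late  late_x3
client               
Eli       19       57
Hana      16       48
Sara      10       30
Then the max of column 'late_x3': 57

57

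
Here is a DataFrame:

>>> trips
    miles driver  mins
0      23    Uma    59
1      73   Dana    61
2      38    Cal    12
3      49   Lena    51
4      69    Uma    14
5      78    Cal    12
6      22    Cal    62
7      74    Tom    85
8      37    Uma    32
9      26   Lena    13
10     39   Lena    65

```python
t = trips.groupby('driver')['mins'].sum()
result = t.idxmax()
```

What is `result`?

group by driver, sum of mins:
driver
Cal      86
Dana     61
Lena    129
Tom      85
Uma     105
Name: mins, dtype: int64
So idxmax() = Lena.

Lena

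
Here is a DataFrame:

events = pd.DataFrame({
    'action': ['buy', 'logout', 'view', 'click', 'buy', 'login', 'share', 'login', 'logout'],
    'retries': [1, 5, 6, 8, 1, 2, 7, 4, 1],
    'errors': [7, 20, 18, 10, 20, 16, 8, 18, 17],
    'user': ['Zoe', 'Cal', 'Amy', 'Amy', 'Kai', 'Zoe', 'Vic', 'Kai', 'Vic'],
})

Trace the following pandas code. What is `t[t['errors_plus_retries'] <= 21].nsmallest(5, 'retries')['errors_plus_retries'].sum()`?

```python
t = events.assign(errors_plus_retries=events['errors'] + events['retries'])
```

80

add column errors_plus_retries = events['errors'] + events['retries']:
   action  retries  errors user  errors_plus_retries
0     buy        1       7  Zoe                    8
1  logout        5      20  Cal                   25
2    view        6      18  Amy                   24
3   click        8      10  Amy                   18
4     buy        1      20  Kai                   21
5   login        2      16  Zoe                   18
6   share        7       8  Vic                   15
7   login        4      18  Kai                   22
8  logout        1      17  Vic                   18
filter rows where errors_plus_retries <= 21:
   action  retries  errors user  errors_plus_retries
0     buy        1       7  Zoe                    8
3   click        8      10  Amy                   18
4     buy        1      20  Kai                   21
5   login        2      16  Zoe                   18
6   share        7       8  Vic                   15
8  logout        1      17  Vic                   18
take 5 rows with smallest retries:
   action  retries  errors user  errors_plus_retries
0     buy        1       7  Zoe                    8
4     buy        1      20  Kai                   21
8  logout        1      17  Vic                   18
5   login        2      16  Zoe                   18
6   share        7       8  Vic                   15
Finally, sum of column 'errors_plus_retries' = 80.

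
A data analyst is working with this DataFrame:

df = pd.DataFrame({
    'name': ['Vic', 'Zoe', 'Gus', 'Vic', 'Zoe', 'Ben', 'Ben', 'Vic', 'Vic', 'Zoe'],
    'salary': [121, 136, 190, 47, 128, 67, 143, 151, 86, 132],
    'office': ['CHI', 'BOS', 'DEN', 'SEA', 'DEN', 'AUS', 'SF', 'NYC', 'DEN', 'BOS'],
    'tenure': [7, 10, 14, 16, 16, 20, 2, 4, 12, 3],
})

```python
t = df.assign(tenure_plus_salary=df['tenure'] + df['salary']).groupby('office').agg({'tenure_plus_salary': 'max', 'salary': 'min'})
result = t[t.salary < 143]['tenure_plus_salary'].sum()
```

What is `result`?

add column tenure_plus_salary = df['tenure'] + df['salary']:
  name  salary office  tenure  tenure_plus_salary
0  Vic     121    CHI       7                 128
1  Zoe     136    BOS      10                 146
2  Gus     190    DEN      14                 204
3  Vic      47    SEA      16                  63
4  Zoe     128    DEN      16                 144
5  Ben      67    AUS      20                  87
6  Ben     143     SF       2                 145
7  Vic     151    NYC       4                 155
8  Vic      86    DEN      12                  98
9  Zoe     132    BOS       3                 135
group by office: max(tenure_plus_salary), min(salary):
        tenure_plus_salary  salary
office                            
AUS                     87      67
BOS                    146     132
CHI                    128     121
DEN                    204      86
NYC                    155     151
SEA                     63      47
SF                     145     143
filter rows where salary < 143:
        tenure_plus_salary  salary
office                            
AUS                     87      67
BOS                    146     132
CHI                    128     121
DEN                    204      86
SEA                     63      47
Reading off the sum of column 'tenure_plus_salary', we get 628.

628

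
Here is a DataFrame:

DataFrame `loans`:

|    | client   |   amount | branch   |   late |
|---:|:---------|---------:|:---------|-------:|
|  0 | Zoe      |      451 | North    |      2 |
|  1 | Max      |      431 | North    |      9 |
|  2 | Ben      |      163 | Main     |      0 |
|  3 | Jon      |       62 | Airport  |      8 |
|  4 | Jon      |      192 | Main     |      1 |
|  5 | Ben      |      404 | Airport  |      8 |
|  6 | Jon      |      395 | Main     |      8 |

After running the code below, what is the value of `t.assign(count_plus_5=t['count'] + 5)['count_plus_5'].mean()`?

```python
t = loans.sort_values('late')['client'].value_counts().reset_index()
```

sort by late:
  client  amount   branch  late
2    Ben     163     Main     0
4    Jon     192     Main     1
0    Zoe     451    North     2
3    Jon      62  Airport     8
5    Ben     404  Airport     8
6    Jon     395     Main     8
1    Max     431    North     9
value_counts of client:
client
Jon    3
Ben    2
Zoe    1
Max    1
Name: count, dtype: int64
reset_index():
  client  count
0    Jon      3
1    Ben      2
2    Zoe      1
3    Max      1
add column count_plus_5 = t['count'] + 5:
  client  count  count_plus_5
0    Jon      3             8
1    Ben      2             7
2    Zoe      1             6
3    Max      1             6

6.75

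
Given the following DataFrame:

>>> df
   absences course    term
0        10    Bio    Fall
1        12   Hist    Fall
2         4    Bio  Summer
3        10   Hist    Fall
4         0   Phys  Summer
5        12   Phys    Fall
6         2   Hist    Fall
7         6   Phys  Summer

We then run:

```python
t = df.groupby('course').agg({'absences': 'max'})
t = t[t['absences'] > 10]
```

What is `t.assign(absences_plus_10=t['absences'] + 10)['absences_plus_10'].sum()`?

44

group by course, max of absences:
        absences
course          
Bio           10
Hist          12
Phys          12
filter rows where absences > 10:
        absences
course          
Hist          12
Phys          12
add column absences_plus_10 = t['absences'] + 10:
        absences  absences_plus_10
course                            
Hist          12                22
Phys          12                22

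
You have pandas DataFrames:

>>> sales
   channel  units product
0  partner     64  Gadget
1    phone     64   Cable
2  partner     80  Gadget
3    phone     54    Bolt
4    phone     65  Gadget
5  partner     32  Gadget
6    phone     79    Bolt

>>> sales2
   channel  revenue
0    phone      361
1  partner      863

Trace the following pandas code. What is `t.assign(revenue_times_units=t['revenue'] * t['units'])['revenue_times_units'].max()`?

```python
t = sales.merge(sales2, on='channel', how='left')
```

69040

merge on 'channel' (how='left') → 7 rows:
   channel  units product  revenue
0  partner     64  Gadget      863
1    phone     64   Cable      361
2  partner     80  Gadget      863
3    phone     54    Bolt      361
4    phone     65  Gadget      361
5  partner     32  Gadget      863
6    phone     79    Bolt      361
add column revenue_times_units = t['revenue'] * t['units']:
   channel  units product  revenue  revenue_times_units
0  partner     64  Gadget      863                55232
1    phone     64   Cable      361                23104
2  partner     80  Gadget      863                69040
3    phone     54    Bolt      361                19494
4    phone     65  Gadget      361                23465
5  partner     32  Gadget      863                27616
6    phone     79    Bolt      361                28519
Reading off the max of column 'revenue_times_units', we get 69040.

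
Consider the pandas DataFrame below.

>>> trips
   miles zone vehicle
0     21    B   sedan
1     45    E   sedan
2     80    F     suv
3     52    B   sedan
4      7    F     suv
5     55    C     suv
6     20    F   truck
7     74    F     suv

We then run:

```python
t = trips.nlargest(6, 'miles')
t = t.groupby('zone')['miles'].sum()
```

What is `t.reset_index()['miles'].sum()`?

327

take 6 rows with largest miles:
   miles zone vehicle
2     80    F     suv
7     74    F     suv
5     55    C     suv
3     52    B   sedan
1     45    E   sedan
0     21    B   sedan
group by zone, sum of miles:
zone
B     73
C     55
E     45
F    154
Name: miles, dtype: int64
reset_index():
  zone  miles
0    B     73
1    C     55
2    E     45
3    F    154
The sum of column 'miles' is 327.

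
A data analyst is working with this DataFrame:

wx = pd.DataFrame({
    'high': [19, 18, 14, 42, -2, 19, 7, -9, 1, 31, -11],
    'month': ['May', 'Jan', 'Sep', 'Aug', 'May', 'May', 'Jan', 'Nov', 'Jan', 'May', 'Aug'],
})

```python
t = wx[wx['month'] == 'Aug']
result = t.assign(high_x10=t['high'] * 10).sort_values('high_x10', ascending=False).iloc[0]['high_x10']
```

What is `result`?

420

filter rows where month == 'Aug':
    high month
3     42   Aug
10   -11   Aug
add column high_x10 = t['high'] * 10:
    high month  high_x10
3     42   Aug       420
10   -11   Aug      -110
sort by high_x10 descending:
    high month  high_x10
3     42   Aug       420
10   -11   Aug      -110
Hence 420.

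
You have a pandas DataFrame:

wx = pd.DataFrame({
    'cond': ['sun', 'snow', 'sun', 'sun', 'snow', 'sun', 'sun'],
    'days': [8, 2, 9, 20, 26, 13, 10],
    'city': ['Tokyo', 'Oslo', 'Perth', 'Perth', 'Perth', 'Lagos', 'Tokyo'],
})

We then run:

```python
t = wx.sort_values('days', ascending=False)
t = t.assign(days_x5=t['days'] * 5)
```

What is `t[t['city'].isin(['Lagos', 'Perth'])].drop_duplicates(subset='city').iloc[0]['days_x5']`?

130

sort by days descending:
   cond  days   city
4  snow    26  Perth
3   sun    20  Perth
5   sun    13  Lagos
6   sun    10  Tokyo
2   sun     9  Perth
0   sun     8  Tokyo
1  snow     2   Oslo
add column days_x5 = t['days'] * 5:
   cond  days   city  days_x5
4  snow    26  Perth      130
3   sun    20  Perth      100
5   sun    13  Lagos       65
6   sun    10  Tokyo       50
2   sun     9  Perth       45
0   sun     8  Tokyo       40
1  snow     2   Oslo       10
filter rows where city in ['Lagos', 'Perth']:
   cond  days   city  days_x5
4  snow    26  Perth      130
3   sun    20  Perth      100
5   sun    13  Lagos       65
2   sun     9  Perth       45
drop duplicate city (keep=first):
   cond  days   city  days_x5
4  snow    26  Perth      130
5   sun    13  Lagos       65
value at position 0, column 'days_x5' → 130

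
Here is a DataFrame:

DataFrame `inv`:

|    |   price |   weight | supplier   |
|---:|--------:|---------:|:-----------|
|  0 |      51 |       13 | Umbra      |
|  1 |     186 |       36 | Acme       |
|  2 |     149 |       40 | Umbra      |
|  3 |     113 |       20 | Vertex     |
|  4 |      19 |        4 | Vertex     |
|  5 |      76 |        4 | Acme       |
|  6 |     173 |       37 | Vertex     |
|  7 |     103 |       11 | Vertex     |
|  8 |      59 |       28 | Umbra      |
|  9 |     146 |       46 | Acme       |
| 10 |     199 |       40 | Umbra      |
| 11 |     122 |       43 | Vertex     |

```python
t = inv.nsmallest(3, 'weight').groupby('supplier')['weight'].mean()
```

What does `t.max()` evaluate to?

take 3 rows with smallest weight:
   price  weight supplier
4     19       4   Vertex
5     76       4     Acme
7    103      11   Vertex
group by supplier, mean of weight:
supplier
Acme      4.0
Vertex    7.5
Name: weight, dtype: float64

7.5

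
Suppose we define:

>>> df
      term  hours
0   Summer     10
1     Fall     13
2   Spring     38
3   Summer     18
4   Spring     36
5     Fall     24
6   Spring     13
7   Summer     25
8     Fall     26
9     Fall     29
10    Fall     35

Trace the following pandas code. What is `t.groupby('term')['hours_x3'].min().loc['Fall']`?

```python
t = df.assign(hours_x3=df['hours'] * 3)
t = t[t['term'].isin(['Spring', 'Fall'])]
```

39

add column hours_x3 = df['hours'] * 3:
      term  hours  hours_x3
0   Summer     10        30
1     Fall     13        39
2   Spring     38       114
3   Summer     18        54
4   Spring     36       108
5     Fall     24        72
6   Spring     13        39
7   Summer     25        75
8     Fall     26        78
9     Fall     29        87
10    Fall     35       105
filter rows where term in ['Spring', 'Fall']:
      term  hours  hours_x3
1     Fall     13        39
2   Spring     38       114
4   Spring     36       108
5     Fall     24        72
6   Spring     13        39
8     Fall     26        78
9     Fall     29        87
10    Fall     35       105
group by term, min of hours_x3:
term
Fall      39
Spring    39
Name: hours_x3, dtype: int64
The value at index 'Fall' is 39.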